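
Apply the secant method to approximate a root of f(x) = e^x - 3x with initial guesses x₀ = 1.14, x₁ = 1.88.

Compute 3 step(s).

f(x) = e^x - 3x
x₀ = 1.14, x₁ = 1.88

Secant formula: x_{n+1} = x_n - f(x_n)(x_n - x_{n-1})/(f(x_n) - f(x_{n-1}))

Iteration 1:
  f(1.140000) = -0.293232
  f(1.880000) = 0.913505
  x_2 = 1.880000 - 0.913505×(1.880000 - 1.140000)/(0.913505 - (-0.293232))
       = 1.319817
Iteration 2:
  f(1.880000) = 0.913505
  f(1.319817) = -0.216715
  x_3 = 1.319817 - (-0.216715)×(1.319817 - 1.880000)/(-0.216715 - 0.913505)
       = 1.427229
Iteration 3:
  f(1.319817) = -0.216715
  f(1.427229) = -0.114550
  x_4 = 1.427229 - (-0.114550)×(1.427229 - 1.319817)/(-0.114550 - (-0.216715))
       = 1.547664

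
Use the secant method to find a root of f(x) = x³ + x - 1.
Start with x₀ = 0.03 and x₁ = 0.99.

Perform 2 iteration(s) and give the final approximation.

f(x) = x³ + x - 1
x₀ = 0.03, x₁ = 0.99

Secant formula: x_{n+1} = x_n - f(x_n)(x_n - x_{n-1})/(f(x_n) - f(x_{n-1}))

Iteration 1:
  f(0.030000) = -0.969973
  f(0.990000) = 0.960299
  x_2 = 0.990000 - 0.960299×(0.990000 - 0.030000)/(0.960299 - (-0.969973))
       = 0.512406
Iteration 2:
  f(0.990000) = 0.960299
  f(0.512406) = -0.353057
  x_3 = 0.512406 - (-0.353057)×(0.512406 - 0.990000)/(-0.353057 - 0.960299)
       = 0.640793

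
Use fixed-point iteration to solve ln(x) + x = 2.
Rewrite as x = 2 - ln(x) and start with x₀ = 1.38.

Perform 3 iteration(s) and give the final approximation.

Equation: ln(x) + x = 2
Fixed-point form: x = 2 - ln(x)
x₀ = 1.38

x_1 = g(1.380000) = 1.677917
x_2 = g(1.677917) = 1.482447
x_3 = g(1.482447) = 1.606306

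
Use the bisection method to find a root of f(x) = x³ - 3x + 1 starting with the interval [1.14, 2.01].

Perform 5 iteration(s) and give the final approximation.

f(x) = x³ - 3x + 1
Initial interval: [1.14, 2.01]

Iteration 1:
  c_1 = (1.140000 + 2.010000)/2 = 1.575000
  f(c_1) = f(1.575000) = 0.181984
  f(a) × f(c) < 0, new interval: [1.140000, 1.575000]
Iteration 2:
  c_2 = (1.140000 + 1.575000)/2 = 1.357500
  f(c_2) = f(1.357500) = -0.570891
  f(a) × f(c) ≥ 0, new interval: [1.357500, 1.575000]
Iteration 3:
  c_3 = (1.357500 + 1.575000)/2 = 1.466250
  f(c_3) = f(1.466250) = -0.246475
  f(a) × f(c) ≥ 0, new interval: [1.466250, 1.575000]
Iteration 4:
  c_4 = (1.466250 + 1.575000)/2 = 1.520625
  f(c_4) = f(1.520625) = -0.045733
  f(a) × f(c) ≥ 0, new interval: [1.520625, 1.575000]
Iteration 5:
  c_5 = (1.520625 + 1.575000)/2 = 1.547812
  f(c_5) = f(1.547812) = 0.064693
  f(a) × f(c) < 0, new interval: [1.520625, 1.547812]

After 5 iteration(s), the approximation is c_5 = 1.547812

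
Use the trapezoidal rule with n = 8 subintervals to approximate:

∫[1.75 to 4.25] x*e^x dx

f(x) = x*e^x
a = 1.75, b = 4.25, n = 8
h = (b - a)/n = 0.312500

Trapezoidal rule: (h/2)[f(x₀) + 2f(x₁) + 2f(x₂) + ... + f(xₙ)]

x_0 = 1.7500, f(x_0) = 10.070555, coefficient = 1
x_1 = 2.0625, f(x_1) = 16.222819, coefficient = 2
x_2 = 2.3750, f(x_2) = 25.533656, coefficient = 2
x_3 = 2.6875, f(x_3) = 39.492524, coefficient = 2
x_4 = 3.0000, f(x_4) = 60.256611, coefficient = 2
x_5 = 3.3125, f(x_5) = 90.940295, coefficient = 2
x_6 = 3.6250, f(x_6) = 136.027121, coefficient = 2
x_7 = 3.9375, f(x_7) = 201.955223, coefficient = 2
x_8 = 4.2500, f(x_8) = 297.948002, coefficient = 1

I ≈ (0.312500/2) × 1448.875057 = 226.386728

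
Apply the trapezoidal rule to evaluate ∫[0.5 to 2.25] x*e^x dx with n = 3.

f(x) = x*e^x
a = 0.5, b = 2.25, n = 3
h = (b - a)/n = 0.583333

Trapezoidal rule: (h/2)[f(x₀) + 2f(x₁) + 2f(x₂) + ... + f(xₙ)]

x_0 = 0.5000, f(x_0) = 0.824361, coefficient = 1
x_1 = 1.0833, f(x_1) = 3.200721, coefficient = 2
x_2 = 1.6667, f(x_2) = 8.824150, coefficient = 2
x_3 = 2.2500, f(x_3) = 21.347406, coefficient = 1

I ≈ (0.583333/2) × 46.221508 = 13.481273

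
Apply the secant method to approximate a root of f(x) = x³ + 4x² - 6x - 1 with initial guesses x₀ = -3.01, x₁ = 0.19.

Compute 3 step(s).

f(x) = x³ + 4x² - 6x - 1
x₀ = -3.01, x₁ = 0.19

Secant formula: x_{n+1} = x_n - f(x_n)(x_n - x_{n-1})/(f(x_n) - f(x_{n-1}))

Iteration 1:
  f(-3.010000) = 26.029499
  f(0.190000) = -1.988741
  x_2 = 0.190000 - (-1.988741)×(0.190000 - (-3.010000))/(-1.988741 - 26.029499)
       = -0.037137
Iteration 2:
  f(0.190000) = -1.988741
  f(-0.037137) = -0.771714
  x_3 = -0.037137 - (-0.771714)×(-0.037137 - 0.190000)/(-0.771714 - (-1.988741))
       = -0.181164
Iteration 3:
  f(-0.037137) = -0.771714
  f(-0.181164) = 0.212317
  x_4 = -0.181164 - 0.212317×(-0.181164 - (-0.037137))/(0.212317 - (-0.771714))
       = -0.150088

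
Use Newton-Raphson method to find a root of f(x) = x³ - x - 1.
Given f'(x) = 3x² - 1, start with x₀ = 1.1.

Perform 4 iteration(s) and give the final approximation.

f(x) = x³ - x - 1
f'(x) = 3x² - 1
x₀ = 1.1

Newton-Raphson formula: x_{n+1} = x_n - f(x_n)/f'(x_n)

Iteration 1:
  f(1.100000) = -0.769000
  f'(1.100000) = 2.630000
  x_1 = 1.100000 - (-0.769000)/2.630000 = 1.392395
Iteration 2:
  f(1.392395) = 0.307132
  f'(1.392395) = 4.816295
  x_2 = 1.392395 - 0.307132/4.816295 = 1.328626
Iteration 3:
  f(1.328626) = 0.016727
  f'(1.328626) = 4.295742
  x_3 = 1.328626 - 0.016727/4.295742 = 1.324732
Iteration 4:
  f(1.324732) = 0.000060
  f'(1.324732) = 4.264746
  x_4 = 1.324732 - 0.000060/4.264746 = 1.324718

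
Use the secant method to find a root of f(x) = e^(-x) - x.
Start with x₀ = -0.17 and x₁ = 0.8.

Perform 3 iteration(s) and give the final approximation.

f(x) = e^(-x) - x
x₀ = -0.17, x₁ = 0.8

Secant formula: x_{n+1} = x_n - f(x_n)(x_n - x_{n-1})/(f(x_n) - f(x_{n-1}))

Iteration 1:
  f(-0.170000) = 1.355305
  f(0.800000) = -0.350671
  x_2 = 0.800000 - (-0.350671)×(0.800000 - (-0.170000))/(-0.350671 - 1.355305)
       = 0.600612
Iteration 2:
  f(0.800000) = -0.350671
  f(0.600612) = -0.052136
  x_3 = 0.600612 - (-0.052136)×(0.600612 - 0.800000)/(-0.052136 - (-0.350671))
       = 0.565791
Iteration 3:
  f(0.600612) = -0.052136
  f(0.565791) = 0.002120
  x_4 = 0.565791 - 0.002120×(0.565791 - 0.600612)/(0.002120 - (-0.052136))
       = 0.567151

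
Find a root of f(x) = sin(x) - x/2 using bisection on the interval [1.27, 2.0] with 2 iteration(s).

f(x) = sin(x) - x/2
Initial interval: [1.27, 2.0]

Iteration 1:
  c_1 = (1.270000 + 2.000000)/2 = 1.635000
  f(c_1) = f(1.635000) = 0.180440
  f(a) × f(c) ≥ 0, new interval: [1.635000, 2.000000]
Iteration 2:
  c_2 = (1.635000 + 2.000000)/2 = 1.817500
  f(c_2) = f(1.817500) = 0.060973
  f(a) × f(c) ≥ 0, new interval: [1.817500, 2.000000]

After 2 iteration(s), the approximation is c_2 = 1.817500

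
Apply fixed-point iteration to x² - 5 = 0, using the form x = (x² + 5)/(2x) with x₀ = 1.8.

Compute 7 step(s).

Equation: x² - 5 = 0
Fixed-point form: x = (x² + 5)/(2x)
x₀ = 1.8

x_1 = g(1.800000) = 2.288889
x_2 = g(2.288889) = 2.236677
x_3 = g(2.236677) = 2.236068
x_4 = g(2.236068) = 2.236068
x_5 = g(2.236068) = 2.236068
x_6 = g(2.236068) = 2.236068
x_7 = g(2.236068) = 2.236068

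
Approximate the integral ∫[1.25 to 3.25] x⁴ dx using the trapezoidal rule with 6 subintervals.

f(x) = x⁴
a = 1.25, b = 3.25, n = 6
h = (b - a)/n = 0.333333

Trapezoidal rule: (h/2)[f(x₀) + 2f(x₁) + 2f(x₂) + ... + f(xₙ)]

x_0 = 1.2500, f(x_0) = 2.441406, coefficient = 1
x_1 = 1.5833, f(x_1) = 6.284770, coefficient = 2
x_2 = 1.9167, f(x_2) = 13.495419, coefficient = 2
x_3 = 2.2500, f(x_3) = 25.628906, coefficient = 2
x_4 = 2.5833, f(x_4) = 44.537085, coefficient = 2
x_5 = 2.9167, f(x_5) = 72.368104, coefficient = 2
x_6 = 3.2500, f(x_6) = 111.566406, coefficient = 1

I ≈ (0.333333/2) × 438.636381 = 73.106064
Exact value: 71.907813
Error: 1.198251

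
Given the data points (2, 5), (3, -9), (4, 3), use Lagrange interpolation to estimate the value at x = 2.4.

Lagrange interpolation formula:
P(x) = Σ yᵢ × Lᵢ(x)
where Lᵢ(x) = Π_{j≠i} (x - xⱼ)/(xᵢ - xⱼ)

L_0(2.4) = (2.4 - 3)/(2 - 3) × (2.4 - 4)/(2 - 4) = 0.480000
L_1(2.4) = (2.4 - 2)/(3 - 2) × (2.4 - 4)/(3 - 4) = 0.640000
L_2(2.4) = (2.4 - 2)/(4 - 2) × (2.4 - 3)/(4 - 3) = -0.120000

P(2.4) = 5×L_0(2.4) + (-9)×L_1(2.4) + 3×L_2(2.4)
P(2.4) = -3.720000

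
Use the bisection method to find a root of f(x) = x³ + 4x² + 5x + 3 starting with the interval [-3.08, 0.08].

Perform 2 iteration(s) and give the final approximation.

f(x) = x³ + 4x² + 5x + 3
Initial interval: [-3.08, 0.08]

Iteration 1:
  c_1 = (-3.080000 + 0.080000)/2 = -1.500000
  f(c_1) = f(-1.500000) = 1.125000
  f(a) × f(c) < 0, new interval: [-3.080000, -1.500000]
Iteration 2:
  c_2 = (-3.080000 + (-1.500000))/2 = -2.290000
  f(c_2) = f(-2.290000) = 0.517411
  f(a) × f(c) < 0, new interval: [-3.080000, -2.290000]

After 2 iteration(s), the approximation is c_2 = -2.290000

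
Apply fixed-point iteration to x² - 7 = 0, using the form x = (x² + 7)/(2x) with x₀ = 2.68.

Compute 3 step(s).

Equation: x² - 7 = 0
Fixed-point form: x = (x² + 7)/(2x)
x₀ = 2.68

x_1 = g(2.680000) = 2.645970
x_2 = g(2.645970) = 2.645751
x_3 = g(2.645751) = 2.645751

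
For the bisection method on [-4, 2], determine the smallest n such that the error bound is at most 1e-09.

We need (b-a)/2^n ≤ 1e-09
(2 - (-4))/2^n ≤ 1e-09
6/2^n ≤ 1e-09
2^n ≥ 6000000000
n ≥ log₂(6000000000) = 32.48
n ≥ 33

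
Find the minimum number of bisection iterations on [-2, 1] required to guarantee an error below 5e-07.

We need (b-a)/2^n ≤ 5e-07
(1 - (-2))/2^n ≤ 5e-07
3/2^n ≤ 5e-07
2^n ≥ 6000000
n ≥ log₂(6000000) = 22.52
n ≥ 23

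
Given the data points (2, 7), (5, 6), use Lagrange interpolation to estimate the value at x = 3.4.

Lagrange interpolation formula:
P(x) = Σ yᵢ × Lᵢ(x)
where Lᵢ(x) = Π_{j≠i} (x - xⱼ)/(xᵢ - xⱼ)

L_0(3.4) = (3.4 - 5)/(2 - 5) = 0.533333
L_1(3.4) = (3.4 - 2)/(5 - 2) = 0.466667

P(3.4) = 7×L_0(3.4) + 6×L_1(3.4)
P(3.4) = 6.533333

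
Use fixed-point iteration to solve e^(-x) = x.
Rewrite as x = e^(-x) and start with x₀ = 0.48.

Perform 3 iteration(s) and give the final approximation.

Equation: e^(-x) = x
Fixed-point form: x = e^(-x)
x₀ = 0.48

x_1 = g(0.480000) = 0.618783
x_2 = g(0.618783) = 0.538599
x_3 = g(0.538599) = 0.583565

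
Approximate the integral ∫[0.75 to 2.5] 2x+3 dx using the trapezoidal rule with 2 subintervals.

f(x) = 2x+3
a = 0.75, b = 2.5, n = 2
h = (b - a)/n = 0.875000

Trapezoidal rule: (h/2)[f(x₀) + 2f(x₁) + 2f(x₂) + ... + f(xₙ)]

x_0 = 0.7500, f(x_0) = 4.500000, coefficient = 1
x_1 = 1.6250, f(x_1) = 6.250000, coefficient = 2
x_2 = 2.5000, f(x_2) = 8.000000, coefficient = 1

I ≈ (0.875000/2) × 25.000000 = 10.937500
Exact value: 10.937500
Error: 0.000000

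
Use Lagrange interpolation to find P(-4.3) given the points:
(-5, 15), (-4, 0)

Lagrange interpolation formula:
P(x) = Σ yᵢ × Lᵢ(x)
where Lᵢ(x) = Π_{j≠i} (x - xⱼ)/(xᵢ - xⱼ)

L_0(-4.3) = (-4.3 - (-4))/(-5 - (-4)) = 0.300000
L_1(-4.3) = (-4.3 - (-5))/(-4 - (-5)) = 0.700000

P(-4.3) = 15×L_0(-4.3) + 0×L_1(-4.3)
P(-4.3) = 4.500000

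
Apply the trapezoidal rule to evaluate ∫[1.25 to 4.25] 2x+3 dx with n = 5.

f(x) = 2x+3
a = 1.25, b = 4.25, n = 5
h = (b - a)/n = 0.600000

Trapezoidal rule: (h/2)[f(x₀) + 2f(x₁) + 2f(x₂) + ... + f(xₙ)]

x_0 = 1.2500, f(x_0) = 5.500000, coefficient = 1
x_1 = 1.8500, f(x_1) = 6.700000, coefficient = 2
x_2 = 2.4500, f(x_2) = 7.900000, coefficient = 2
x_3 = 3.0500, f(x_3) = 9.100000, coefficient = 2
x_4 = 3.6500, f(x_4) = 10.300000, coefficient = 2
x_5 = 4.2500, f(x_5) = 11.500000, coefficient = 1

I ≈ (0.600000/2) × 85.000000 = 25.500000
Exact value: 25.500000
Error: 0.000000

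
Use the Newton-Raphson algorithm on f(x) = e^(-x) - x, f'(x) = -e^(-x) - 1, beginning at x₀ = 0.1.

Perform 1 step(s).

f(x) = e^(-x) - x
f'(x) = -e^(-x) - 1
x₀ = 0.1

Newton-Raphson formula: x_{n+1} = x_n - f(x_n)/f'(x_n)

Iteration 1:
  f(0.100000) = 0.804837
  f'(0.100000) = -1.904837
  x_1 = 0.100000 - 0.804837/(-1.904837) = 0.522523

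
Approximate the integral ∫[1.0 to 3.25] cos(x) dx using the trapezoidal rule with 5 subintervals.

f(x) = cos(x)
a = 1.0, b = 3.25, n = 5
h = (b - a)/n = 0.450000

Trapezoidal rule: (h/2)[f(x₀) + 2f(x₁) + 2f(x₂) + ... + f(xₙ)]

x_0 = 1.0000, f(x_0) = 0.540302, coefficient = 1
x_1 = 1.4500, f(x_1) = 0.120503, coefficient = 2
x_2 = 1.9000, f(x_2) = -0.323290, coefficient = 2
x_3 = 2.3500, f(x_3) = -0.702713, coefficient = 2
x_4 = 2.8000, f(x_4) = -0.942222, coefficient = 2
x_5 = 3.2500, f(x_5) = -0.994130, coefficient = 1

I ≈ (0.450000/2) × -4.149272 = -0.933586
Exact value: -0.949666
Error: 0.016080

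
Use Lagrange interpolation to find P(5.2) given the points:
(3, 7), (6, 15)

Lagrange interpolation formula:
P(x) = Σ yᵢ × Lᵢ(x)
where Lᵢ(x) = Π_{j≠i} (x - xⱼ)/(xᵢ - xⱼ)

L_0(5.2) = (5.2 - 6)/(3 - 6) = 0.266667
L_1(5.2) = (5.2 - 3)/(6 - 3) = 0.733333

P(5.2) = 7×L_0(5.2) + 15×L_1(5.2)
P(5.2) = 12.866667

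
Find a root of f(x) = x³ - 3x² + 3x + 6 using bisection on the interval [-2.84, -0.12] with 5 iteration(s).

f(x) = x³ - 3x² + 3x + 6
Initial interval: [-2.84, -0.12]

Iteration 1:
  c_1 = (-2.840000 + (-0.120000))/2 = -1.480000
  f(c_1) = f(-1.480000) = -8.252992
  f(a) × f(c) ≥ 0, new interval: [-1.480000, -0.120000]
Iteration 2:
  c_2 = (-1.480000 + (-0.120000))/2 = -0.800000
  f(c_2) = f(-0.800000) = 1.168000
  f(a) × f(c) < 0, new interval: [-1.480000, -0.800000]
Iteration 3:
  c_3 = (-1.480000 + (-0.800000))/2 = -1.140000
  f(c_3) = f(-1.140000) = -2.800344
  f(a) × f(c) ≥ 0, new interval: [-1.140000, -0.800000]
Iteration 4:
  c_4 = (-1.140000 + (-0.800000))/2 = -0.970000
  f(c_4) = f(-0.970000) = -0.645373
  f(a) × f(c) ≥ 0, new interval: [-0.970000, -0.800000]
Iteration 5:
  c_5 = (-0.970000 + (-0.800000))/2 = -0.885000
  f(c_5) = f(-0.885000) = 0.302171
  f(a) × f(c) < 0, new interval: [-0.970000, -0.885000]

After 5 iteration(s), the approximation is c_5 = -0.885000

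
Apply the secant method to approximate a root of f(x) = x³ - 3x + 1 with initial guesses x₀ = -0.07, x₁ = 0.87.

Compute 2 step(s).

f(x) = x³ - 3x + 1
x₀ = -0.07, x₁ = 0.87

Secant formula: x_{n+1} = x_n - f(x_n)(x_n - x_{n-1})/(f(x_n) - f(x_{n-1}))

Iteration 1:
  f(-0.070000) = 1.209657
  f(0.870000) = -0.951497
  x_2 = 0.870000 - (-0.951497)×(0.870000 - (-0.070000))/(-0.951497 - 1.209657)
       = 0.456144
Iteration 2:
  f(0.870000) = -0.951497
  f(0.456144) = -0.273523
  x_3 = 0.456144 - (-0.273523)×(0.456144 - 0.870000)/(-0.273523 - (-0.951497))
       = 0.289177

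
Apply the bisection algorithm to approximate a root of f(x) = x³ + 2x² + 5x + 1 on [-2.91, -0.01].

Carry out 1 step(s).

f(x) = x³ + 2x² + 5x + 1
Initial interval: [-2.91, -0.01]

Iteration 1:
  c_1 = (-2.910000 + (-0.010000))/2 = -1.460000
  f(c_1) = f(-1.460000) = -5.148936
  f(a) × f(c) ≥ 0, new interval: [-1.460000, -0.010000]

After 1 iteration(s), the approximation is c_1 = -1.460000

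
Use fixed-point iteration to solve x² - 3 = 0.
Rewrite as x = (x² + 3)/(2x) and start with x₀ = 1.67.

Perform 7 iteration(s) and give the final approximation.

Equation: x² - 3 = 0
Fixed-point form: x = (x² + 3)/(2x)
x₀ = 1.67

x_1 = g(1.670000) = 1.733204
x_2 = g(1.733204) = 1.732051
x_3 = g(1.732051) = 1.732051
x_4 = g(1.732051) = 1.732051
x_5 = g(1.732051) = 1.732051
x_6 = g(1.732051) = 1.732051
x_7 = g(1.732051) = 1.732051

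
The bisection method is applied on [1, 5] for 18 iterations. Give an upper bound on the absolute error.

Bisection error bound: |error| ≤ (b-a)/2^n
|error| ≤ (5 - 1)/2^18 = 4/2^18
|error| ≤ 0.0000152588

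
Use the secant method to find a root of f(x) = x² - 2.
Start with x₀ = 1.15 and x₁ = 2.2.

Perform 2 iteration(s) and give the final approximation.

f(x) = x² - 2
x₀ = 1.15, x₁ = 2.2

Secant formula: x_{n+1} = x_n - f(x_n)(x_n - x_{n-1})/(f(x_n) - f(x_{n-1}))

Iteration 1:
  f(1.150000) = -0.677500
  f(2.200000) = 2.840000
  x_2 = 2.200000 - 2.840000×(2.200000 - 1.150000)/(2.840000 - (-0.677500))
       = 1.352239
Iteration 2:
  f(2.200000) = 2.840000
  f(1.352239) = -0.171450
  x_3 = 1.352239 - (-0.171450)×(1.352239 - 2.200000)/(-0.171450 - 2.840000)
       = 1.400504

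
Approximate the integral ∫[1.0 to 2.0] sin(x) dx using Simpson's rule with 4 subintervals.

f(x) = sin(x)
a = 1.0, b = 2.0, n = 4
h = (b - a)/n = 0.250000

Simpson's rule: (h/3)[f(x₀) + 4f(x₁) + 2f(x₂) + ... + f(xₙ)]

x_0 = 1.0000, f(x_0) = 0.841471, coefficient = 1
x_1 = 1.2500, f(x_1) = 0.948985, coefficient = 4
x_2 = 1.5000, f(x_2) = 0.997495, coefficient = 2
x_3 = 1.7500, f(x_3) = 0.983986, coefficient = 4
x_4 = 2.0000, f(x_4) = 0.909297, coefficient = 1

I ≈ (0.250000/3) × 11.477641 = 0.956470
Exact value: 0.956449
Error: 0.000021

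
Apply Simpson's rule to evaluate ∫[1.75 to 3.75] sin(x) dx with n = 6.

f(x) = sin(x)
a = 1.75, b = 3.75, n = 6
h = (b - a)/n = 0.333333

Simpson's rule: (h/3)[f(x₀) + 4f(x₁) + 2f(x₂) + ... + f(xₙ)]

x_0 = 1.7500, f(x_0) = 0.983986, coefficient = 1
x_1 = 2.0833, f(x_1) = 0.871503, coefficient = 4
x_2 = 2.4167, f(x_2) = 0.663080, coefficient = 2
x_3 = 2.7500, f(x_3) = 0.381661, coefficient = 4
x_4 = 3.0833, f(x_4) = 0.058226, coefficient = 2
x_5 = 3.4167, f(x_5) = -0.271618, coefficient = 4
x_6 = 3.7500, f(x_6) = -0.571561, coefficient = 1

I ≈ (0.333333/3) × 5.781222 = 0.642358
Exact value: 0.642313
Error: 0.000045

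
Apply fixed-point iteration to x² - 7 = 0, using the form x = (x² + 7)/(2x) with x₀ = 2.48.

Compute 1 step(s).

Equation: x² - 7 = 0
Fixed-point form: x = (x² + 7)/(2x)
x₀ = 2.48

x_1 = g(2.480000) = 2.651290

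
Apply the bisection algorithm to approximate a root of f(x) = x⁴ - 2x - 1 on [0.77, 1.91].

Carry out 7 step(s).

f(x) = x⁴ - 2x - 1
Initial interval: [0.77, 1.91]

Iteration 1:
  c_1 = (0.770000 + 1.910000)/2 = 1.340000
  f(c_1) = f(1.340000) = -0.455821
  f(a) × f(c) ≥ 0, new interval: [1.340000, 1.910000]
Iteration 2:
  c_2 = (1.340000 + 1.910000)/2 = 1.625000
  f(c_2) = f(1.625000) = 2.722900
  f(a) × f(c) < 0, new interval: [1.340000, 1.625000]
Iteration 3:
  c_3 = (1.340000 + 1.625000)/2 = 1.482500
  f(c_3) = f(1.482500) = 0.865352
  f(a) × f(c) < 0, new interval: [1.340000, 1.482500]
Iteration 4:
  c_4 = (1.340000 + 1.482500)/2 = 1.411250
  f(c_4) = f(1.411250) = 0.144076
  f(a) × f(c) < 0, new interval: [1.340000, 1.411250]
Iteration 5:
  c_5 = (1.340000 + 1.411250)/2 = 1.375625
  f(c_5) = f(1.375625) = -0.170284
  f(a) × f(c) ≥ 0, new interval: [1.375625, 1.411250]
Iteration 6:
  c_6 = (1.375625 + 1.411250)/2 = 1.393437
  f(c_6) = f(1.393437) = -0.016800
  f(a) × f(c) ≥ 0, new interval: [1.393437, 1.411250]
Iteration 7:
  c_7 = (1.393437 + 1.411250)/2 = 1.402344
  f(c_7) = f(1.402344) = 0.062702
  f(a) × f(c) < 0, new interval: [1.393437, 1.402344]

After 7 iteration(s), the approximation is c_7 = 1.402344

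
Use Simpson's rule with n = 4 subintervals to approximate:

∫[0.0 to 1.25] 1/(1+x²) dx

f(x) = 1/(1+x²)
a = 0.0, b = 1.25, n = 4
h = (b - a)/n = 0.312500

Simpson's rule: (h/3)[f(x₀) + 4f(x₁) + 2f(x₂) + ... + f(xₙ)]

x_0 = 0.0000, f(x_0) = 1.000000, coefficient = 1
x_1 = 0.3125, f(x_1) = 0.911032, coefficient = 4
x_2 = 0.6250, f(x_2) = 0.719101, coefficient = 2
x_3 = 0.9375, f(x_3) = 0.532225, coefficient = 4
x_4 = 1.2500, f(x_4) = 0.390244, coefficient = 1

I ≈ (0.312500/3) × 8.601472 = 0.895987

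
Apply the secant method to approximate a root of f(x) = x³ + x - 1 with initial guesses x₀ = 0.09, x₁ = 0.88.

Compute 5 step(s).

f(x) = x³ + x - 1
x₀ = 0.09, x₁ = 0.88

Secant formula: x_{n+1} = x_n - f(x_n)(x_n - x_{n-1})/(f(x_n) - f(x_{n-1}))

Iteration 1:
  f(0.090000) = -0.909271
  f(0.880000) = 0.561472
  x_2 = 0.880000 - 0.561472×(0.880000 - 0.090000)/(0.561472 - (-0.909271))
       = 0.578409
Iteration 2:
  f(0.880000) = 0.561472
  f(0.578409) = -0.228080
  x_3 = 0.578409 - (-0.228080)×(0.578409 - 0.880000)/(-0.228080 - 0.561472)
       = 0.665530
Iteration 3:
  f(0.578409) = -0.228080
  f(0.665530) = -0.039686
  x_4 = 0.665530 - (-0.039686)×(0.665530 - 0.578409)/(-0.039686 - (-0.228080))
       = 0.683883
Iteration 4:
  f(0.665530) = -0.039686
  f(0.683883) = 0.003732
  x_5 = 0.683883 - 0.003732×(0.683883 - 0.665530)/(0.003732 - (-0.039686))
       = 0.682305
Iteration 5:
  f(0.683883) = 0.003732
  f(0.682305) = -0.000054
  x_6 = 0.682305 - (-0.000054)×(0.682305 - 0.683883)/(-0.000054 - 0.003732)
       = 0.682328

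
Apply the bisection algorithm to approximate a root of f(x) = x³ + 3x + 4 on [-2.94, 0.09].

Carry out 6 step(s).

f(x) = x³ + 3x + 4
Initial interval: [-2.94, 0.09]

Iteration 1:
  c_1 = (-2.940000 + 0.090000)/2 = -1.425000
  f(c_1) = f(-1.425000) = -3.168641
  f(a) × f(c) ≥ 0, new interval: [-1.425000, 0.090000]
Iteration 2:
  c_2 = (-1.425000 + 0.090000)/2 = -0.667500
  f(c_2) = f(-0.667500) = 1.700091
  f(a) × f(c) < 0, new interval: [-1.425000, -0.667500]
Iteration 3:
  c_3 = (-1.425000 + (-0.667500))/2 = -1.046250
  f(c_3) = f(-1.046250) = -0.284016
  f(a) × f(c) ≥ 0, new interval: [-1.046250, -0.667500]
Iteration 4:
  c_4 = (-1.046250 + (-0.667500))/2 = -0.856875
  f(c_4) = f(-0.856875) = 0.800228
  f(a) × f(c) < 0, new interval: [-1.046250, -0.856875]
Iteration 5:
  c_5 = (-1.046250 + (-0.856875))/2 = -0.951563
  f(c_5) = f(-0.951563) = 0.283700
  f(a) × f(c) < 0, new interval: [-1.046250, -0.951563]
Iteration 6:
  c_6 = (-1.046250 + (-0.951563))/2 = -0.998906
  f(c_6) = f(-0.998906) = 0.006559
  f(a) × f(c) < 0, new interval: [-1.046250, -0.998906]

After 6 iteration(s), the approximation is c_6 = -0.998906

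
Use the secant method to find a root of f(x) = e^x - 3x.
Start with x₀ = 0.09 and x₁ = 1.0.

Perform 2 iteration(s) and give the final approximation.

f(x) = e^x - 3x
x₀ = 0.09, x₁ = 1.0

Secant formula: x_{n+1} = x_n - f(x_n)(x_n - x_{n-1})/(f(x_n) - f(x_{n-1}))

Iteration 1:
  f(0.090000) = 0.824174
  f(1.000000) = -0.281718
  x_2 = 1.000000 - (-0.281718)×(1.000000 - 0.090000)/(-0.281718 - 0.824174)
       = 0.768184
Iteration 2:
  f(1.000000) = -0.281718
  f(0.768184) = -0.148704
  x_3 = 0.768184 - (-0.148704)×(0.768184 - 1.000000)/(-0.148704 - (-0.281718))
       = 0.509023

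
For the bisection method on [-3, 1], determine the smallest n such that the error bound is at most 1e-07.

We need (b-a)/2^n ≤ 1e-07
(1 - (-3))/2^n ≤ 1e-07
4/2^n ≤ 1e-07
2^n ≥ 40000000
n ≥ log₂(40000000) = 25.25
n ≥ 26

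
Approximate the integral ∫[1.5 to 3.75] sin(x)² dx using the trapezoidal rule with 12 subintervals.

f(x) = sin(x)²
a = 1.5, b = 3.75, n = 12
h = (b - a)/n = 0.187500

Trapezoidal rule: (h/2)[f(x₀) + 2f(x₁) + 2f(x₂) + ... + f(xₙ)]

x_0 = 1.5000, f(x_0) = 0.994996, coefficient = 1
x_1 = 1.6875, f(x_1) = 0.986442, coefficient = 2
x_2 = 1.8750, f(x_2) = 0.910280, coefficient = 2
x_3 = 2.0625, f(x_3) = 0.777095, coefficient = 2
x_4 = 2.2500, f(x_4) = 0.605398, coefficient = 2
x_5 = 2.4375, f(x_5) = 0.419052, coefficient = 2
x_6 = 2.6250, f(x_6) = 0.243957, coefficient = 2
x_7 = 2.8125, f(x_7) = 0.104448, coefficient = 2
x_8 = 3.0000, f(x_8) = 0.019915, coefficient = 2
x_9 = 3.1875, f(x_9) = 0.002106, coefficient = 2
x_10 = 3.3750, f(x_10) = 0.053497, coefficient = 2
x_11 = 3.5625, f(x_11) = 0.166945, coefficient = 2
x_12 = 3.7500, f(x_12) = 0.326682, coefficient = 1

I ≈ (0.187500/2) × 9.899948 = 0.928120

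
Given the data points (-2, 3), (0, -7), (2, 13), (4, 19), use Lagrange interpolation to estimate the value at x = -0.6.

Lagrange interpolation formula:
P(x) = Σ yᵢ × Lᵢ(x)
where Lᵢ(x) = Π_{j≠i} (x - xⱼ)/(xᵢ - xⱼ)

L_0(-0.6) = (-0.6 - 0)/(-2 - 0) × (-0.6 - 2)/(-2 - 2) × (-0.6 - 4)/(-2 - 4) = 0.149500
L_1(-0.6) = (-0.6 - (-2))/(0 - (-2)) × (-0.6 - 2)/(0 - 2) × (-0.6 - 4)/(0 - 4) = 1.046500
L_2(-0.6) = (-0.6 - (-2))/(2 - (-2)) × (-0.6 - 0)/(2 - 0) × (-0.6 - 4)/(2 - 4) = -0.241500
L_3(-0.6) = (-0.6 - (-2))/(4 - (-2)) × (-0.6 - 0)/(4 - 0) × (-0.6 - 2)/(4 - 2) = 0.045500

P(-0.6) = 3×L_0(-0.6) + (-7)×L_1(-0.6) + 13×L_2(-0.6) + 19×L_3(-0.6)
P(-0.6) = -9.152000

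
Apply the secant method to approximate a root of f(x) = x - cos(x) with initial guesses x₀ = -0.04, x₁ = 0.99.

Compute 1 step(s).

f(x) = x - cos(x)
x₀ = -0.04, x₁ = 0.99

Secant formula: x_{n+1} = x_n - f(x_n)(x_n - x_{n-1})/(f(x_n) - f(x_{n-1}))

Iteration 1:
  f(-0.040000) = -1.039200
  f(0.990000) = 0.441310
  x_2 = 0.990000 - 0.441310×(0.990000 - (-0.040000))/(0.441310 - (-1.039200))
       = 0.682978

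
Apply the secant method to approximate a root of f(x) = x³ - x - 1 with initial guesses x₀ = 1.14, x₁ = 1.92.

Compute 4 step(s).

f(x) = x³ - x - 1
x₀ = 1.14, x₁ = 1.92

Secant formula: x_{n+1} = x_n - f(x_n)(x_n - x_{n-1})/(f(x_n) - f(x_{n-1}))

Iteration 1:
  f(1.140000) = -0.658456
  f(1.920000) = 4.157888
  x_2 = 1.920000 - 4.157888×(1.920000 - 1.140000)/(4.157888 - (-0.658456))
       = 1.246636
Iteration 2:
  f(1.920000) = 4.157888
  f(1.246636) = -0.309237
  x_3 = 1.246636 - (-0.309237)×(1.246636 - 1.920000)/(-0.309237 - 4.157888)
       = 1.293250
Iteration 3:
  f(1.246636) = -0.309237
  f(1.293250) = -0.130296
  x_4 = 1.293250 - (-0.130296)×(1.293250 - 1.246636)/(-0.130296 - (-0.309237))
       = 1.327192
Iteration 4:
  f(1.293250) = -0.130296
  f(1.327192) = 0.010573
  x_5 = 1.327192 - 0.010573×(1.327192 - 1.293250)/(0.010573 - (-0.130296))
       = 1.324644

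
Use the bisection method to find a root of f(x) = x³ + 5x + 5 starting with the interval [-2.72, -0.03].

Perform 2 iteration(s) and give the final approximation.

f(x) = x³ + 5x + 5
Initial interval: [-2.72, -0.03]

Iteration 1:
  c_1 = (-2.720000 + (-0.030000))/2 = -1.375000
  f(c_1) = f(-1.375000) = -4.474609
  f(a) × f(c) ≥ 0, new interval: [-1.375000, -0.030000]
Iteration 2:
  c_2 = (-1.375000 + (-0.030000))/2 = -0.702500
  f(c_2) = f(-0.702500) = 1.140812
  f(a) × f(c) < 0, new interval: [-1.375000, -0.702500]

After 2 iteration(s), the approximation is c_2 = -0.702500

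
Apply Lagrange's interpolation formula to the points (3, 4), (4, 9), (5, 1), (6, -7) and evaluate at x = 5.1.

Lagrange interpolation formula:
P(x) = Σ yᵢ × Lᵢ(x)
where Lᵢ(x) = Π_{j≠i} (x - xⱼ)/(xᵢ - xⱼ)

L_0(5.1) = (5.1 - 4)/(3 - 4) × (5.1 - 5)/(3 - 5) × (5.1 - 6)/(3 - 6) = 0.016500
L_1(5.1) = (5.1 - 3)/(4 - 3) × (5.1 - 5)/(4 - 5) × (5.1 - 6)/(4 - 6) = -0.094500
L_2(5.1) = (5.1 - 3)/(5 - 3) × (5.1 - 4)/(5 - 4) × (5.1 - 6)/(5 - 6) = 1.039500
L_3(5.1) = (5.1 - 3)/(6 - 3) × (5.1 - 4)/(6 - 4) × (5.1 - 5)/(6 - 5) = 0.038500

P(5.1) = 4×L_0(5.1) + 9×L_1(5.1) + 1×L_2(5.1) + (-7)×L_3(5.1)
P(5.1) = -0.014500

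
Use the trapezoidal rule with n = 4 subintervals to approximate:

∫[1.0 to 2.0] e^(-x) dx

f(x) = e^(-x)
a = 1.0, b = 2.0, n = 4
h = (b - a)/n = 0.250000

Trapezoidal rule: (h/2)[f(x₀) + 2f(x₁) + 2f(x₂) + ... + f(xₙ)]

x_0 = 1.0000, f(x_0) = 0.367879, coefficient = 1
x_1 = 1.2500, f(x_1) = 0.286505, coefficient = 2
x_2 = 1.5000, f(x_2) = 0.223130, coefficient = 2
x_3 = 1.7500, f(x_3) = 0.173774, coefficient = 2
x_4 = 2.0000, f(x_4) = 0.135335, coefficient = 1

I ≈ (0.250000/2) × 1.870033 = 0.233754
Exact value: 0.232544
Error: 0.001210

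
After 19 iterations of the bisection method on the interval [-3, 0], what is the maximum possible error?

Bisection error bound: |error| ≤ (b-a)/2^n
|error| ≤ (0 - (-3))/2^19 = 3/2^19
|error| ≤ 0.0000057220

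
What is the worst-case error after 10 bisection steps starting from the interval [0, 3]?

Bisection error bound: |error| ≤ (b-a)/2^n
|error| ≤ (3 - 0)/2^10 = 3/2^10
|error| ≤ 0.0029296875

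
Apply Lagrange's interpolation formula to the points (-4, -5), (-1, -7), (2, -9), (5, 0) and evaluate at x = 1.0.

Lagrange interpolation formula:
P(x) = Σ yᵢ × Lᵢ(x)
where Lᵢ(x) = Π_{j≠i} (x - xⱼ)/(xᵢ - xⱼ)

L_0(1.0) = (1.0 - (-1))/(-4 - (-1)) × (1.0 - 2)/(-4 - 2) × (1.0 - 5)/(-4 - 5) = -0.049383
L_1(1.0) = (1.0 - (-4))/(-1 - (-4)) × (1.0 - 2)/(-1 - 2) × (1.0 - 5)/(-1 - 5) = 0.370370
L_2(1.0) = (1.0 - (-4))/(2 - (-4)) × (1.0 - (-1))/(2 - (-1)) × (1.0 - 5)/(2 - 5) = 0.740741
L_3(1.0) = (1.0 - (-4))/(5 - (-4)) × (1.0 - (-1))/(5 - (-1)) × (1.0 - 2)/(5 - 2) = -0.061728

P(1.0) = (-5)×L_0(1.0) + (-7)×L_1(1.0) + (-9)×L_2(1.0) + 0×L_3(1.0)
P(1.0) = -9.012346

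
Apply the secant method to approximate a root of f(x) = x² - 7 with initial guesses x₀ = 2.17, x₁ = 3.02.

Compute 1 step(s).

f(x) = x² - 7
x₀ = 2.17, x₁ = 3.02

Secant formula: x_{n+1} = x_n - f(x_n)(x_n - x_{n-1})/(f(x_n) - f(x_{n-1}))

Iteration 1:
  f(2.170000) = -2.291100
  f(3.020000) = 2.120400
  x_2 = 3.020000 - 2.120400×(3.020000 - 2.170000)/(2.120400 - (-2.291100))
       = 2.611445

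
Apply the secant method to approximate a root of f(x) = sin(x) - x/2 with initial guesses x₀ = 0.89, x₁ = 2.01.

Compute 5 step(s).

f(x) = sin(x) - x/2
x₀ = 0.89, x₁ = 2.01

Secant formula: x_{n+1} = x_n - f(x_n)(x_n - x_{n-1})/(f(x_n) - f(x_{n-1}))

Iteration 1:
  f(0.890000) = 0.332072
  f(2.010000) = -0.099909
  x_2 = 2.010000 - (-0.099909)×(2.010000 - 0.890000)/(-0.099909 - 0.332072)
       = 1.750964
Iteration 2:
  f(2.010000) = -0.099909
  f(1.750964) = 0.108331
  x_3 = 1.750964 - 0.108331×(1.750964 - 2.010000)/(0.108331 - (-0.099909))
       = 1.885720
Iteration 3:
  f(1.750964) = 0.108331
  f(1.885720) = 0.007960
  x_4 = 1.885720 - 0.007960×(1.885720 - 1.750964)/(0.007960 - 0.108331)
       = 1.896407
Iteration 4:
  f(1.885720) = 0.007960
  f(1.896407) = -0.000748
  x_5 = 1.896407 - (-0.000748)×(1.896407 - 1.885720)/(-0.000748 - 0.007960)
       = 1.895489
Iteration 5:
  f(1.896407) = -0.000748
  f(1.895489) = 0.000004
  x_6 = 1.895489 - 0.000004×(1.895489 - 1.896407)/(0.000004 - (-0.000748))
       = 1.895494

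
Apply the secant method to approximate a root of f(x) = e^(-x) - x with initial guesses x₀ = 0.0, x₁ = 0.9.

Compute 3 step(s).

f(x) = e^(-x) - x
x₀ = 0.0, x₁ = 0.9

Secant formula: x_{n+1} = x_n - f(x_n)(x_n - x_{n-1})/(f(x_n) - f(x_{n-1}))

Iteration 1:
  f(0.000000) = 1.000000
  f(0.900000) = -0.493430
  x_2 = 0.900000 - (-0.493430)×(0.900000 - 0.000000)/(-0.493430 - 1.000000)
       = 0.602639
Iteration 2:
  f(0.900000) = -0.493430
  f(0.602639) = -0.055274
  x_3 = 0.602639 - (-0.055274)×(0.602639 - 0.900000)/(-0.055274 - (-0.493430))
       = 0.565127
Iteration 3:
  f(0.602639) = -0.055274
  f(0.565127) = 0.003161
  x_4 = 0.565127 - 0.003161×(0.565127 - 0.602639)/(0.003161 - (-0.055274))
       = 0.567156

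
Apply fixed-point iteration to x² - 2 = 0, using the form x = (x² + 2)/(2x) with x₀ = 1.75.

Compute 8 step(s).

Equation: x² - 2 = 0
Fixed-point form: x = (x² + 2)/(2x)
x₀ = 1.75

x_1 = g(1.750000) = 1.446429
x_2 = g(1.446429) = 1.414572
x_3 = g(1.414572) = 1.414214
x_4 = g(1.414214) = 1.414214
x_5 = g(1.414214) = 1.414214
x_6 = g(1.414214) = 1.414214
x_7 = g(1.414214) = 1.414214
x_8 = g(1.414214) = 1.414214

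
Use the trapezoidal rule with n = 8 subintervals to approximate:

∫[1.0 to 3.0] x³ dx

f(x) = x³
a = 1.0, b = 3.0, n = 8
h = (b - a)/n = 0.250000

Trapezoidal rule: (h/2)[f(x₀) + 2f(x₁) + 2f(x₂) + ... + f(xₙ)]

x_0 = 1.0000, f(x_0) = 1.000000, coefficient = 1
x_1 = 1.2500, f(x_1) = 1.953125, coefficient = 2
x_2 = 1.5000, f(x_2) = 3.375000, coefficient = 2
x_3 = 1.7500, f(x_3) = 5.359375, coefficient = 2
x_4 = 2.0000, f(x_4) = 8.000000, coefficient = 2
x_5 = 2.2500, f(x_5) = 11.390625, coefficient = 2
x_6 = 2.5000, f(x_6) = 15.625000, coefficient = 2
x_7 = 2.7500, f(x_7) = 20.796875, coefficient = 2
x_8 = 3.0000, f(x_8) = 27.000000, coefficient = 1

I ≈ (0.250000/2) × 161.000000 = 20.125000
Exact value: 20.000000
Error: 0.125000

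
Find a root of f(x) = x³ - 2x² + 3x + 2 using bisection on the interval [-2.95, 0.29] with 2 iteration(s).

f(x) = x³ - 2x² + 3x + 2
Initial interval: [-2.95, 0.29]

Iteration 1:
  c_1 = (-2.950000 + 0.290000)/2 = -1.330000
  f(c_1) = f(-1.330000) = -7.880437
  f(a) × f(c) ≥ 0, new interval: [-1.330000, 0.290000]
Iteration 2:
  c_2 = (-1.330000 + 0.290000)/2 = -0.520000
  f(c_2) = f(-0.520000) = -0.241408
  f(a) × f(c) ≥ 0, new interval: [-0.520000, 0.290000]

After 2 iteration(s), the approximation is c_2 = -0.520000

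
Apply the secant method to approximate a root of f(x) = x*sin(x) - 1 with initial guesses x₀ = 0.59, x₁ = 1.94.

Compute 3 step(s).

f(x) = x*sin(x) - 1
x₀ = 0.59, x₁ = 1.94

Secant formula: x_{n+1} = x_n - f(x_n)(x_n - x_{n-1})/(f(x_n) - f(x_{n-1}))

Iteration 1:
  f(0.590000) = -0.671747
  f(1.940000) = 0.809273
  x_2 = 1.940000 - 0.809273×(1.940000 - 0.590000)/(0.809273 - (-0.671747))
       = 1.202320
Iteration 2:
  f(1.940000) = 0.809273
  f(1.202320) = 0.121617
  x_3 = 1.202320 - 0.121617×(1.202320 - 1.940000)/(0.121617 - 0.809273)
       = 1.071856
Iteration 3:
  f(1.202320) = 0.121617
  f(1.071856) = -0.058814
  x_4 = 1.071856 - (-0.058814)×(1.071856 - 1.202320)/(-0.058814 - 0.121617)
       = 1.114382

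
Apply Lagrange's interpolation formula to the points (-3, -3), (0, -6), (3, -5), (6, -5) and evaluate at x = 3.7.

Lagrange interpolation formula:
P(x) = Σ yᵢ × Lᵢ(x)
where Lᵢ(x) = Π_{j≠i} (x - xⱼ)/(xᵢ - xⱼ)

L_0(3.7) = (3.7 - 0)/(-3 - 0) × (3.7 - 3)/(-3 - 3) × (3.7 - 6)/(-3 - 6) = 0.036772
L_1(3.7) = (3.7 - (-3))/(0 - (-3)) × (3.7 - 3)/(0 - 3) × (3.7 - 6)/(0 - 6) = -0.199759
L_2(3.7) = (3.7 - (-3))/(3 - (-3)) × (3.7 - 0)/(3 - 0) × (3.7 - 6)/(3 - 6) = 1.055870
L_3(3.7) = (3.7 - (-3))/(6 - (-3)) × (3.7 - 0)/(6 - 0) × (3.7 - 3)/(6 - 3) = 0.107117

P(3.7) = (-3)×L_0(3.7) + (-6)×L_1(3.7) + (-5)×L_2(3.7) + (-5)×L_3(3.7)
P(3.7) = -4.726698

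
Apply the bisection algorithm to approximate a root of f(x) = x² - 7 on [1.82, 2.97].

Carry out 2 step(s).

f(x) = x² - 7
Initial interval: [1.82, 2.97]

Iteration 1:
  c_1 = (1.820000 + 2.970000)/2 = 2.395000
  f(c_1) = f(2.395000) = -1.263975
  f(a) × f(c) ≥ 0, new interval: [2.395000, 2.970000]
Iteration 2:
  c_2 = (2.395000 + 2.970000)/2 = 2.682500
  f(c_2) = f(2.682500) = 0.195806
  f(a) × f(c) < 0, new interval: [2.395000, 2.682500]

After 2 iteration(s), the approximation is c_2 = 2.682500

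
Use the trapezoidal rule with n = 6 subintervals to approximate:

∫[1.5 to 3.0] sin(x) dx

f(x) = sin(x)
a = 1.5, b = 3.0, n = 6
h = (b - a)/n = 0.250000

Trapezoidal rule: (h/2)[f(x₀) + 2f(x₁) + 2f(x₂) + ... + f(xₙ)]

x_0 = 1.5000, f(x_0) = 0.997495, coefficient = 1
x_1 = 1.7500, f(x_1) = 0.983986, coefficient = 2
x_2 = 2.0000, f(x_2) = 0.909297, coefficient = 2
x_3 = 2.2500, f(x_3) = 0.778073, coefficient = 2
x_4 = 2.5000, f(x_4) = 0.598472, coefficient = 2
x_5 = 2.7500, f(x_5) = 0.381661, coefficient = 2
x_6 = 3.0000, f(x_6) = 0.141120, coefficient = 1

I ≈ (0.250000/2) × 8.441594 = 1.055199
Exact value: 1.060730
Error: 0.005530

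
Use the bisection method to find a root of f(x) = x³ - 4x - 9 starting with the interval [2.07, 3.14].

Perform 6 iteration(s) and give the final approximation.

f(x) = x³ - 4x - 9
Initial interval: [2.07, 3.14]

Iteration 1:
  c_1 = (2.070000 + 3.140000)/2 = 2.605000
  f(c_1) = f(2.605000) = -1.742405
  f(a) × f(c) ≥ 0, new interval: [2.605000, 3.140000]
Iteration 2:
  c_2 = (2.605000 + 3.140000)/2 = 2.872500
  f(c_2) = f(2.872500) = 3.211734
  f(a) × f(c) < 0, new interval: [2.605000, 2.872500]
Iteration 3:
  c_3 = (2.605000 + 2.872500)/2 = 2.738750
  f(c_3) = f(2.738750) = 0.587683
  f(a) × f(c) < 0, new interval: [2.605000, 2.738750]
Iteration 4:
  c_4 = (2.605000 + 2.738750)/2 = 2.671875
  f(c_4) = f(2.671875) = -0.613209
  f(a) × f(c) ≥ 0, new interval: [2.671875, 2.738750]
Iteration 5:
  c_5 = (2.671875 + 2.738750)/2 = 2.705312
  f(c_5) = f(2.705312) = -0.021837
  f(a) × f(c) ≥ 0, new interval: [2.705312, 2.738750]
Iteration 6:
  c_6 = (2.705312 + 2.738750)/2 = 2.722031
  f(c_6) = f(2.722031) = 0.280641
  f(a) × f(c) < 0, new interval: [2.705312, 2.722031]

After 6 iteration(s), the approximation is c_6 = 2.722031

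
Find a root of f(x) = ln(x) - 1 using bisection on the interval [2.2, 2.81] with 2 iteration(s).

f(x) = ln(x) - 1
Initial interval: [2.2, 2.81]

Iteration 1:
  c_1 = (2.200000 + 2.810000)/2 = 2.505000
  f(c_1) = f(2.505000) = -0.081711
  f(a) × f(c) ≥ 0, new interval: [2.505000, 2.810000]
Iteration 2:
  c_2 = (2.505000 + 2.810000)/2 = 2.657500
  f(c_2) = f(2.657500) = -0.022614
  f(a) × f(c) ≥ 0, new interval: [2.657500, 2.810000]

After 2 iteration(s), the approximation is c_2 = 2.657500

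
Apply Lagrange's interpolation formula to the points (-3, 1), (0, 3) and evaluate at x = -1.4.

Lagrange interpolation formula:
P(x) = Σ yᵢ × Lᵢ(x)
where Lᵢ(x) = Π_{j≠i} (x - xⱼ)/(xᵢ - xⱼ)

L_0(-1.4) = (-1.4 - 0)/(-3 - 0) = 0.466667
L_1(-1.4) = (-1.4 - (-3))/(0 - (-3)) = 0.533333

P(-1.4) = 1×L_0(-1.4) + 3×L_1(-1.4)
P(-1.4) = 2.066667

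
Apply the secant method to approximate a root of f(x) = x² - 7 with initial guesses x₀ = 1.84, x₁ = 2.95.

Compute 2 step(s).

f(x) = x² - 7
x₀ = 1.84, x₁ = 2.95

Secant formula: x_{n+1} = x_n - f(x_n)(x_n - x_{n-1})/(f(x_n) - f(x_{n-1}))

Iteration 1:
  f(1.840000) = -3.614400
  f(2.950000) = 1.702500
  x_2 = 2.950000 - 1.702500×(2.950000 - 1.840000)/(1.702500 - (-3.614400))
       = 2.594572
Iteration 2:
  f(2.950000) = 1.702500
  f(2.594572) = -0.268196
  x_3 = 2.594572 - (-0.268196)×(2.594572 - 2.950000)/(-0.268196 - 1.702500)
       = 2.642943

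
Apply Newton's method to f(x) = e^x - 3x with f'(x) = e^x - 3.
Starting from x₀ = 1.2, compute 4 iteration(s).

f(x) = e^x - 3x
f'(x) = e^x - 3
x₀ = 1.2

Newton-Raphson formula: x_{n+1} = x_n - f(x_n)/f'(x_n)

Iteration 1:
  f(1.200000) = -0.279883
  f'(1.200000) = 0.320117
  x_1 = 1.200000 - (-0.279883)/0.320117 = 2.074315
Iteration 2:
  f(2.074315) = 1.736148
  f'(2.074315) = 4.959094
  x_2 = 2.074315 - 1.736148/4.959094 = 1.724221
Iteration 3:
  f(1.724221) = 0.435488
  f'(1.724221) = 2.608152
  x_3 = 1.724221 - 0.435488/2.608152 = 1.557249
Iteration 4:
  f(1.557249) = 0.074001
  f'(1.557249) = 1.745749
  x_4 = 1.557249 - 0.074001/1.745749 = 1.514860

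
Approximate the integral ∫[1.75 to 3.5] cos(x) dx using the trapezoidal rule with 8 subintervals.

f(x) = cos(x)
a = 1.75, b = 3.5, n = 8
h = (b - a)/n = 0.218750

Trapezoidal rule: (h/2)[f(x₀) + 2f(x₁) + 2f(x₂) + ... + f(xₙ)]

x_0 = 1.7500, f(x_0) = -0.178246, coefficient = 1
x_1 = 1.9688, f(x_1) = -0.387533, coefficient = 2
x_2 = 2.1875, f(x_2) = -0.578349, coefficient = 2
x_3 = 2.4062, f(x_3) = -0.741601, coefficient = 2
x_4 = 2.6250, f(x_4) = -0.869507, coefficient = 2
x_5 = 2.8438, f(x_5) = -0.955972, coefficient = 2
x_6 = 3.0625, f(x_6) = -0.996874, coefficient = 2
x_7 = 3.2812, f(x_7) = -0.990264, coefficient = 2
x_8 = 3.5000, f(x_8) = -0.936457, coefficient = 1

I ≈ (0.218750/2) × -12.154902 = -1.329442
Exact value: -1.334769
Error: 0.005327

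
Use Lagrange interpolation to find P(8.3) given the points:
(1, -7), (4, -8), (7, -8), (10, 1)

Lagrange interpolation formula:
P(x) = Σ yᵢ × Lᵢ(x)
where Lᵢ(x) = Π_{j≠i} (x - xⱼ)/(xᵢ - xⱼ)

L_0(8.3) = (8.3 - 4)/(1 - 4) × (8.3 - 7)/(1 - 7) × (8.3 - 10)/(1 - 10) = 0.058660
L_1(8.3) = (8.3 - 1)/(4 - 1) × (8.3 - 7)/(4 - 7) × (8.3 - 10)/(4 - 10) = -0.298759
L_2(8.3) = (8.3 - 1)/(7 - 1) × (8.3 - 4)/(7 - 4) × (8.3 - 10)/(7 - 10) = 0.988204
L_3(8.3) = (8.3 - 1)/(10 - 1) × (8.3 - 4)/(10 - 4) × (8.3 - 7)/(10 - 7) = 0.251895

P(8.3) = (-7)×L_0(8.3) + (-8)×L_1(8.3) + (-8)×L_2(8.3) + 1×L_3(8.3)
P(8.3) = -5.674284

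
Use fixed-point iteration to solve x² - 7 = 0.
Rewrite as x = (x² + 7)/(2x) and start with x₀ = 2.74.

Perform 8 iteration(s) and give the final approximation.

Equation: x² - 7 = 0
Fixed-point form: x = (x² + 7)/(2x)
x₀ = 2.74

x_1 = g(2.740000) = 2.647372
x_2 = g(2.647372) = 2.645752
x_3 = g(2.645752) = 2.645751
x_4 = g(2.645751) = 2.645751
x_5 = g(2.645751) = 2.645751
x_6 = g(2.645751) = 2.645751
x_7 = g(2.645751) = 2.645751
x_8 = g(2.645751) = 2.645751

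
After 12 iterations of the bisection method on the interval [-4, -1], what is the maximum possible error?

Bisection error bound: |error| ≤ (b-a)/2^n
|error| ≤ (-1 - (-4))/2^12 = 3/2^12
|error| ≤ 0.0007324219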